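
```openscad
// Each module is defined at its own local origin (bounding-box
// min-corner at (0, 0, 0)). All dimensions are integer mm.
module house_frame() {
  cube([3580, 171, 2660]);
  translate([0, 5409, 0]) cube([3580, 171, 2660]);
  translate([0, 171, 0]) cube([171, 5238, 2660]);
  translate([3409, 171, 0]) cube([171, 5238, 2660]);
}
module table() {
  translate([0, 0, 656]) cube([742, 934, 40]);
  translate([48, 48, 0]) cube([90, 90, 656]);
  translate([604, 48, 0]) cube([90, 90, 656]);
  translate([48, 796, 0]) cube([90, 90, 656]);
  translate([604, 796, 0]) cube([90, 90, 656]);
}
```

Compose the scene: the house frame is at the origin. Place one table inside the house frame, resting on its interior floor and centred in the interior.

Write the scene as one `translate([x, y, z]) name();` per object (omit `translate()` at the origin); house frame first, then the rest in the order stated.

house_frame();
translate([1419, 2323, 0]) table();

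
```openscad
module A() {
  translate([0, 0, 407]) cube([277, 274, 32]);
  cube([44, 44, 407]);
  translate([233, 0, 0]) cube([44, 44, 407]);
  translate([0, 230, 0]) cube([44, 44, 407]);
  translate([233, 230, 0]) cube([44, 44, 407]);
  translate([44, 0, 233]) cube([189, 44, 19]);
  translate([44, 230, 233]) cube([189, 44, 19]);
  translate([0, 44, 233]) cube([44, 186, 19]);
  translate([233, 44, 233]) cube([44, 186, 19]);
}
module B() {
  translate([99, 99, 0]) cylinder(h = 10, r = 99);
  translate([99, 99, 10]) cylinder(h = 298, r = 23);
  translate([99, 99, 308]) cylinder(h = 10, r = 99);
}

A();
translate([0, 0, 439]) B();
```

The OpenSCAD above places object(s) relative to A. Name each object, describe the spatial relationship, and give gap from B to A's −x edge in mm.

The spool's min-x is at 0; the stool's min-x is 0; gap = 0 mm.

A is a stool. B is a spool. The spool is on top of the stool. The gap from the spool to the stool's −x edge is 0 mm.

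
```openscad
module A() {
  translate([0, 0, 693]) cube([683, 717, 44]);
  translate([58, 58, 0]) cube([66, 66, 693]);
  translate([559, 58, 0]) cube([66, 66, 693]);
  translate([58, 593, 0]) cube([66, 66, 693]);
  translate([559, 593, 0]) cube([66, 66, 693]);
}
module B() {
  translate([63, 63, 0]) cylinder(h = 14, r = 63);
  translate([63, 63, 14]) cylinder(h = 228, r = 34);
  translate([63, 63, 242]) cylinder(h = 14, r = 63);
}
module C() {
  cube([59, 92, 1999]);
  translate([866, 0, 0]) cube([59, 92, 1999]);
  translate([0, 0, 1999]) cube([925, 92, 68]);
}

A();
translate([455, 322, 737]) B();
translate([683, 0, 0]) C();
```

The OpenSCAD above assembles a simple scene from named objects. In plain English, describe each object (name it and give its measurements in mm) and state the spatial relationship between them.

A is a table: top 683 mm (x) × 717 mm (y), 44 mm thick, upper face at z = 737 mm, on four 66×66 mm square legs, each inset 58 mm from the nearest pair of top edges, running from z = 0 to the bottom of the top.

B is a spool: two coaxial disc flanges of radius 63 mm and thickness 14 mm, joined by a core cylinder of radius 34 mm and height 228 mm. The lower flange rests on z = 0 and the three cylinders share a vertical axis.

C is a rectangular door frame: two vertical jambs of 59×92 mm section, 1999 mm tall, with a clear opening 807 mm wide between their inner faces. A header 68 mm tall and 92 mm deep lies on top of the jambs and spans the full outside width.

The spool is on top of the table. The door frame is against the table's +x side, with their −y faces flush.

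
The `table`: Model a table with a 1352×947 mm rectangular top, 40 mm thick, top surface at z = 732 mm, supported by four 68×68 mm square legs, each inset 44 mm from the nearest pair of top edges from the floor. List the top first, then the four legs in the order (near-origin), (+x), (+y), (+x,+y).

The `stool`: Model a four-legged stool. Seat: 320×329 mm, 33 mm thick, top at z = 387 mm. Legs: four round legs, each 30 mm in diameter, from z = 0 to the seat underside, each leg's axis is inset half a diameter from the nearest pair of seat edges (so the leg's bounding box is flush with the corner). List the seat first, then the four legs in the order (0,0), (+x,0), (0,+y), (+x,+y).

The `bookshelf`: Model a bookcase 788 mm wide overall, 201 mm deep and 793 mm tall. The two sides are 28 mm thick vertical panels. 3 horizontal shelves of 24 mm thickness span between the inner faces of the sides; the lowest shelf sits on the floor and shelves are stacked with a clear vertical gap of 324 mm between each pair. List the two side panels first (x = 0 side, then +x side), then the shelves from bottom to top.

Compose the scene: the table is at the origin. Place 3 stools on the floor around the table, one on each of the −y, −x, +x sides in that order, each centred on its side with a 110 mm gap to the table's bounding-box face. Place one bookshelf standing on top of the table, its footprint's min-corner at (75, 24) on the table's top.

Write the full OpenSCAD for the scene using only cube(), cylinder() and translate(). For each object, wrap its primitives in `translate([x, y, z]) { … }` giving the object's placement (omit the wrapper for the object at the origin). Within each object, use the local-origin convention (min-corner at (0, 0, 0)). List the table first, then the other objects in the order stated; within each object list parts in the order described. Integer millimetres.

translate([0, 0, 692]) cube([1352, 947, 40]);
translate([44, 44, 0]) cube([68, 68, 692]);
translate([1240, 44, 0]) cube([68, 68, 692]);
translate([44, 835, 0]) cube([68, 68, 692]);
translate([1240, 835, 0]) cube([68, 68, 692]);
translate([516, -439, 0]) {
  translate([0, 0, 354]) cube([320, 329, 33]);
  translate([15, 15, 0]) cylinder(h = 354, r = 15);
  translate([305, 15, 0]) cylinder(h = 354, r = 15);
  translate([15, 314, 0]) cylinder(h = 354, r = 15);
  translate([305, 314, 0]) cylinder(h = 354, r = 15);
}
translate([-430, 309, 0]) {
  translate([0, 0, 354]) cube([320, 329, 33]);
  translate([15, 15, 0]) cylinder(h = 354, r = 15);
  translate([305, 15, 0]) cylinder(h = 354, r = 15);
  translate([15, 314, 0]) cylinder(h = 354, r = 15);
  translate([305, 314, 0]) cylinder(h = 354, r = 15);
}
translate([1462, 309, 0]) {
  translate([0, 0, 354]) cube([320, 329, 33]);
  translate([15, 15, 0]) cylinder(h = 354, r = 15);
  translate([305, 15, 0]) cylinder(h = 354, r = 15);
  translate([15, 314, 0]) cylinder(h = 354, r = 15);
  translate([305, 314, 0]) cylinder(h = 354, r = 15);
}
translate([75, 24, 732]) {
  cube([28, 201, 793]);
  translate([760, 0, 0]) cube([28, 201, 793]);
  translate([28, 0, 0]) cube([732, 201, 24]);
  translate([28, 0, 348]) cube([732, 201, 24]);
  translate([28, 0, 696]) cube([732, 201, 24]);
}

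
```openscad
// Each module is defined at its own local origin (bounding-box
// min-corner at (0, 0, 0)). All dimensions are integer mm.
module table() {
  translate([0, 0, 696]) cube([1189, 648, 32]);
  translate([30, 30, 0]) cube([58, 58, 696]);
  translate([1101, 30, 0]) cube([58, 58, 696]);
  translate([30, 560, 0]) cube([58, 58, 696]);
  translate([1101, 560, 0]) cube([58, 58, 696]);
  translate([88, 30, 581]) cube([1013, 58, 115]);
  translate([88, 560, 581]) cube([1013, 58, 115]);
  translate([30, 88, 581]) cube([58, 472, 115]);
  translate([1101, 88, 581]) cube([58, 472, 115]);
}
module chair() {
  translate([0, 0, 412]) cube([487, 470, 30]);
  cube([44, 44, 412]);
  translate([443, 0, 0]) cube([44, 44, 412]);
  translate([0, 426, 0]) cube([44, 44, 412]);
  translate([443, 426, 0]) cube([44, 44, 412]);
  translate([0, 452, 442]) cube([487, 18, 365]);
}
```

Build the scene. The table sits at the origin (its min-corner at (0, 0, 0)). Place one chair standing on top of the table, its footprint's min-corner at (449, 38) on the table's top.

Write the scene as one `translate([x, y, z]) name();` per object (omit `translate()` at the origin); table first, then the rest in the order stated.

table();
translate([449, 38, 728]) chair();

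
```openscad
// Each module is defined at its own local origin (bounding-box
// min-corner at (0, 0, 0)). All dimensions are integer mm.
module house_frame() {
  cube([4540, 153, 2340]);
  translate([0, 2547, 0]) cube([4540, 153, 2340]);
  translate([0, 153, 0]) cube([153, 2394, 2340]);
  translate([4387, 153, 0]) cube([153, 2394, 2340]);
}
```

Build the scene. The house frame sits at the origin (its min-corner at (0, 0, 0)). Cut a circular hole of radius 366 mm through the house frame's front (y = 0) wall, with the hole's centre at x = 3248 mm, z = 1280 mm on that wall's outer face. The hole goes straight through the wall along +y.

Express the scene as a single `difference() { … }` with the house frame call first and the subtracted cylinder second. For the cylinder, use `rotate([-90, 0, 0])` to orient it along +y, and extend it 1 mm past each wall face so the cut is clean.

difference() {
  house_frame();
  translate([3248, -1, 1280]) rotate([-90, 0, 0]) cylinder(h = 155, r = 366);
}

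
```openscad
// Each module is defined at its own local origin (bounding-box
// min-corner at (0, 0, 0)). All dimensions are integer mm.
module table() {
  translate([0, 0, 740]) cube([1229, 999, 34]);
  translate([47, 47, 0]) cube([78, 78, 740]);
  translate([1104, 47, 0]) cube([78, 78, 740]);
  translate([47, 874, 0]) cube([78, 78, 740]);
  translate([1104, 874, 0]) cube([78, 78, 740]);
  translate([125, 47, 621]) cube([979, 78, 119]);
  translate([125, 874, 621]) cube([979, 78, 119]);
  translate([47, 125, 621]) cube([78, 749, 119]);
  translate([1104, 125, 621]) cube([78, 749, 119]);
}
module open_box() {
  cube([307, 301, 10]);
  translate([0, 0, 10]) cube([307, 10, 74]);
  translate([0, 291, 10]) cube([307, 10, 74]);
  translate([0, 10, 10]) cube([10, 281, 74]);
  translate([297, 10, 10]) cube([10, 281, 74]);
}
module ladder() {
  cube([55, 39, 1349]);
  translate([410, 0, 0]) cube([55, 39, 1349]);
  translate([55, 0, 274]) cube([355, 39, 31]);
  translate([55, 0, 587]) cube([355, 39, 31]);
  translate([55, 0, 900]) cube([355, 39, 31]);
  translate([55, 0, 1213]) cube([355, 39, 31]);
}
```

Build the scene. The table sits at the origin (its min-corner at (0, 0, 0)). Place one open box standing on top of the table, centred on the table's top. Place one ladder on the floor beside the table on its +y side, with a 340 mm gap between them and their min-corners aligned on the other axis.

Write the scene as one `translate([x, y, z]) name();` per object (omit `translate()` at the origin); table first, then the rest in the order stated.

table();
translate([461, 349, 774]) open_box();
translate([0, 1339, 0]) ladder();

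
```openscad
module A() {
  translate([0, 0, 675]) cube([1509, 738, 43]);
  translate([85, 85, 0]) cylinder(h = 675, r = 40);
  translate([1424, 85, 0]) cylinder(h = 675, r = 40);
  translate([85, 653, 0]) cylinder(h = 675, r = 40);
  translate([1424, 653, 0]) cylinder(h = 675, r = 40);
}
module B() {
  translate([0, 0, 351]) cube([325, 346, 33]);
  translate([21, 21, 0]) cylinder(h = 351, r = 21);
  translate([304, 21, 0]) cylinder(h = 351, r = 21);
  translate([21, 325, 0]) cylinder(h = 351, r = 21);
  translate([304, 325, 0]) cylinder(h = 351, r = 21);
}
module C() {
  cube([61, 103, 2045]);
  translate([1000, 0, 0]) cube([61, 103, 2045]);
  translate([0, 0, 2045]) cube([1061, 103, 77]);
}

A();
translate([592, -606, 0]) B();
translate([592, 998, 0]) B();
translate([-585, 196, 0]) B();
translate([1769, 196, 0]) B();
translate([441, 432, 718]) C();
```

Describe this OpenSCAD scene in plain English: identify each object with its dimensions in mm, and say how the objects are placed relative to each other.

A is a table: top 1509 mm (x) × 738 mm (y), 43 mm thick, upper face at z = 718 mm, on four round legs of 80 mm diameter, each leg's bounding box inset 45 mm from the nearest pair of top edges, running from z = 0 to the bottom of the top.

B is a simple wooden stool: a rectangular seat 325 mm (x) by 346 mm (y), 33 mm thick, top face at z = 384 mm, on four round legs, each 42 mm in diameter. The legs rest on z = 0, each leg's axis is inset half a diameter from the nearest pair of seat edges (so the leg's bounding box is flush with the corner).

C is a door frame. The clear opening is 939 mm wide and 2045 mm high. Two 61 mm wide jambs, 103 mm deep, stand either side of the opening from the floor to the top of the opening. A 77 mm thick head sits across the top of both jambs, spanning the full outside width of the frame.

Four stools sit around the table at the −y, +y, −x, +x sides. The door frame is on top of the table.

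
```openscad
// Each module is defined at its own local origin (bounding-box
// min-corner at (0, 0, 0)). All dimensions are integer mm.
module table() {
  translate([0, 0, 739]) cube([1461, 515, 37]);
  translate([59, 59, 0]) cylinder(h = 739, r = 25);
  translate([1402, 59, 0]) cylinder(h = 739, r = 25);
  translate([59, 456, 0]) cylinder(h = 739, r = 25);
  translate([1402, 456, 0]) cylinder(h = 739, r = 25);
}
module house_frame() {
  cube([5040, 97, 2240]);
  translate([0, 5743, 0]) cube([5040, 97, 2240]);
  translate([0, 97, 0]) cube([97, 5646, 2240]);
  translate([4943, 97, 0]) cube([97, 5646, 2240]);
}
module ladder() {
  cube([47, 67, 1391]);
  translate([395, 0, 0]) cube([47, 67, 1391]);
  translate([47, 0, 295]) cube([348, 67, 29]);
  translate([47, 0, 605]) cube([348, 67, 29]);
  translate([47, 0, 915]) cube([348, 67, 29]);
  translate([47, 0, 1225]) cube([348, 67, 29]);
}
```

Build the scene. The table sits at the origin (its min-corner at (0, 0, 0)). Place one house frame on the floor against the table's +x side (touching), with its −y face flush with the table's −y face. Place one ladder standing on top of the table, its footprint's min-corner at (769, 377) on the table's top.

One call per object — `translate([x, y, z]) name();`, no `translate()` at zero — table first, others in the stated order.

table();
translate([1461, 0, 0]) house_frame();
translate([769, 377, 776]) ladder();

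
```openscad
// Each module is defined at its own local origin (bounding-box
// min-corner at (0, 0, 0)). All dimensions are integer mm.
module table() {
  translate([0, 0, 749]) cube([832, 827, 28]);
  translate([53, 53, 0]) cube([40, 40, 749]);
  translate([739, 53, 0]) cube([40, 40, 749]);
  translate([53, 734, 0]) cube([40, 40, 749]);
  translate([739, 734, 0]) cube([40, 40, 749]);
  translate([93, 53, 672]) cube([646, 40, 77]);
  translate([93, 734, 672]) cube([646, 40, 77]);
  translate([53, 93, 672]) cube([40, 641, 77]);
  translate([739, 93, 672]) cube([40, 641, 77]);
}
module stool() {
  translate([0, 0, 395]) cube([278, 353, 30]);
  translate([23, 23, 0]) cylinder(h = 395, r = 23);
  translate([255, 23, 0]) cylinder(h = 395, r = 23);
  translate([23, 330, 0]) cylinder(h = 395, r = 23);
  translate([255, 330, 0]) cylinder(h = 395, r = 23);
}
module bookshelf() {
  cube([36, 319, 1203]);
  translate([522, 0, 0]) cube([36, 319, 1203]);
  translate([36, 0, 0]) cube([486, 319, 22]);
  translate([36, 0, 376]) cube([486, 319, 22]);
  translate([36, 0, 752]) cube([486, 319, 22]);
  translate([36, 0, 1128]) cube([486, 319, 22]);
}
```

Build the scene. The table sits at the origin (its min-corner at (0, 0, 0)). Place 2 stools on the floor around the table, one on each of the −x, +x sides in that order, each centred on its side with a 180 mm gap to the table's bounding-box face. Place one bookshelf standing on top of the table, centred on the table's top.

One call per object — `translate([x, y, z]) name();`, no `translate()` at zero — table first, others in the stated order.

table();
translate([-458, 237, 0]) stool();
translate([1012, 237, 0]) stool();
translate([137, 254, 777]) bookshelf();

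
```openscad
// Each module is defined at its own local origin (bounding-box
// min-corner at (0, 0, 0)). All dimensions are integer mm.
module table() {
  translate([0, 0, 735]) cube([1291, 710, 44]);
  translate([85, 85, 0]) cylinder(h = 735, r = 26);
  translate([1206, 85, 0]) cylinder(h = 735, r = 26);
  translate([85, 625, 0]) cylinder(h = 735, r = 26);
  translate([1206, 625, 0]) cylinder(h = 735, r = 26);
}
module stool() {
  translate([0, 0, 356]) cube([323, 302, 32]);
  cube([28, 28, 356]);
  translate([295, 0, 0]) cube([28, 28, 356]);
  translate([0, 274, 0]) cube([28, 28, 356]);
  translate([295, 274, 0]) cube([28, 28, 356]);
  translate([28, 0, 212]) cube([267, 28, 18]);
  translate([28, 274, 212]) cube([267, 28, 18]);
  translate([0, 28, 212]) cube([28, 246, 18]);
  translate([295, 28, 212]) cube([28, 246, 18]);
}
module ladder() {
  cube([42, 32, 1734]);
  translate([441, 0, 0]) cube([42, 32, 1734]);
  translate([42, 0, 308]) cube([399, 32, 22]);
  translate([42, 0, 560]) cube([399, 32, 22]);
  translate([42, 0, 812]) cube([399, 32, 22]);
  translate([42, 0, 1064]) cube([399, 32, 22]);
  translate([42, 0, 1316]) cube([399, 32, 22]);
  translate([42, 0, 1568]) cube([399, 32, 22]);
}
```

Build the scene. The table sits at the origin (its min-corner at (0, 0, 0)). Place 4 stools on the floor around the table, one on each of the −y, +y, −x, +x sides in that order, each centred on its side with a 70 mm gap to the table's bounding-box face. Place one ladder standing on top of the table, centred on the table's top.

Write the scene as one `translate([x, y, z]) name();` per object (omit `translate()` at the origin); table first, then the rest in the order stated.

table();
translate([484, -372, 0]) stool();
translate([484, 780, 0]) stool();
translate([-393, 204, 0]) stool();
translate([1361, 204, 0]) stool();
translate([404, 339, 779]) ladder();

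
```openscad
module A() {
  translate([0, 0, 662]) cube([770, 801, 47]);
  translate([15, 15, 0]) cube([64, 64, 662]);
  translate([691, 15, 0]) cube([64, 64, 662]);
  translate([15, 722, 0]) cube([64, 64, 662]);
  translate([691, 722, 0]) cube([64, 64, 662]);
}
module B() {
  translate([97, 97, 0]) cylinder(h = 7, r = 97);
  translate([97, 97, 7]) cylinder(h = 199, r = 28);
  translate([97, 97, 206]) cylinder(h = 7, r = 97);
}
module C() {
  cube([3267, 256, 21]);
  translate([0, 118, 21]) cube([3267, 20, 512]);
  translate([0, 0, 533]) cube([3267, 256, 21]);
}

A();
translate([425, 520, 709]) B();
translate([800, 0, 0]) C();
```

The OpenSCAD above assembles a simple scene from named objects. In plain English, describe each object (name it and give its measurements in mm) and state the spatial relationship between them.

A is a table with a 770×801 mm rectangular top, 47 mm thick, top surface at z = 709 mm, supported by four 64×64 mm square legs, each inset 15 mm from the nearest pair of top edges, running from the floor.

B is a spool: two coaxial disc flanges of radius 97 mm and thickness 7 mm, joined by a core cylinder of radius 28 mm and height 199 mm. The lower flange rests on z = 0 and the three cylinders share a vertical axis.

C is an I-beam lying along x, 3267 mm long. Overall section height 554 mm. Two flanges 256 mm wide (y) and 21 mm thick, one on the floor and one at the top; a web 20 mm thick runs between them, centred on the flange width.

The spool is on top of the table. The I-beam is on the floor beside the table on its +x side.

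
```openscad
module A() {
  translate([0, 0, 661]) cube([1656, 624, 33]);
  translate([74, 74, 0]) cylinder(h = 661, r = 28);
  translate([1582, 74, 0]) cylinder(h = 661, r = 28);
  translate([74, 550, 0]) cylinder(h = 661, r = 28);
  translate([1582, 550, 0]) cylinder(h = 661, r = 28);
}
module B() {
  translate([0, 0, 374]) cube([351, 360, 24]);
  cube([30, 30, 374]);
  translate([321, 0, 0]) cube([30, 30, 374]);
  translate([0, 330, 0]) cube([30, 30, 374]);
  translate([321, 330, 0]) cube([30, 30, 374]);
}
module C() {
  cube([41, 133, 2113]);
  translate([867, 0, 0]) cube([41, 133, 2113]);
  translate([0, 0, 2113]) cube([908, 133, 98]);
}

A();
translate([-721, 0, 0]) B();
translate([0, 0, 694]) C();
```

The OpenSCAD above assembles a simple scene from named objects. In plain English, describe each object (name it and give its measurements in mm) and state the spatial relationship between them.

A is a rectangular dining table. The top is 1656×624×33 mm with its upper surface at z = 694 mm. It stands on four round legs of 56 mm diameter, each leg's bounding box inset 46 mm from the nearest pair of top edges, running from the floor to the underside of the top.

B is a simple wooden stool: a rectangular seat 351 mm (x) by 360 mm (y), 24 mm thick, top face at z = 398 mm, on four square legs, each 30×30 mm in cross-section. The legs rest on z = 0, each flush with a corner of the seat.

C is a door frame. The clear opening is 826 mm wide and 2113 mm high. Two 41 mm wide jambs, 133 mm deep, stand either side of the opening from the floor to the top of the opening. A 98 mm thick head sits across the top of both jambs, spanning the full outside width of the frame.

The stool is on the floor beside the table on its −x side. The door frame is on top of the table.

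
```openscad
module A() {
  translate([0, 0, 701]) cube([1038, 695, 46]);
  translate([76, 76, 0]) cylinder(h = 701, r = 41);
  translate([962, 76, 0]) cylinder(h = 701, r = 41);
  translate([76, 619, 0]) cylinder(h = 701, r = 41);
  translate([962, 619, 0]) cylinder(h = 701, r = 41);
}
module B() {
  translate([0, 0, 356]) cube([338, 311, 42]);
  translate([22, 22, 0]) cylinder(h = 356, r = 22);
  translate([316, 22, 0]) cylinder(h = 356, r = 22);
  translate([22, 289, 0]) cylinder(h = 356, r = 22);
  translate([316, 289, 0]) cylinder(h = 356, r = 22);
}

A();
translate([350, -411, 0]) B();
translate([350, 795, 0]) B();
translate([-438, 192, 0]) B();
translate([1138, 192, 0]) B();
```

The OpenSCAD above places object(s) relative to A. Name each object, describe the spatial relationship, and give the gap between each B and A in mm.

A is a table. B is a stool. Four stools sit around the table at the −y, +y, −x, +x sides. The gap between each stool and the table is 100 mm.

Each stool's nearest face is 100 mm from the table's bounding box.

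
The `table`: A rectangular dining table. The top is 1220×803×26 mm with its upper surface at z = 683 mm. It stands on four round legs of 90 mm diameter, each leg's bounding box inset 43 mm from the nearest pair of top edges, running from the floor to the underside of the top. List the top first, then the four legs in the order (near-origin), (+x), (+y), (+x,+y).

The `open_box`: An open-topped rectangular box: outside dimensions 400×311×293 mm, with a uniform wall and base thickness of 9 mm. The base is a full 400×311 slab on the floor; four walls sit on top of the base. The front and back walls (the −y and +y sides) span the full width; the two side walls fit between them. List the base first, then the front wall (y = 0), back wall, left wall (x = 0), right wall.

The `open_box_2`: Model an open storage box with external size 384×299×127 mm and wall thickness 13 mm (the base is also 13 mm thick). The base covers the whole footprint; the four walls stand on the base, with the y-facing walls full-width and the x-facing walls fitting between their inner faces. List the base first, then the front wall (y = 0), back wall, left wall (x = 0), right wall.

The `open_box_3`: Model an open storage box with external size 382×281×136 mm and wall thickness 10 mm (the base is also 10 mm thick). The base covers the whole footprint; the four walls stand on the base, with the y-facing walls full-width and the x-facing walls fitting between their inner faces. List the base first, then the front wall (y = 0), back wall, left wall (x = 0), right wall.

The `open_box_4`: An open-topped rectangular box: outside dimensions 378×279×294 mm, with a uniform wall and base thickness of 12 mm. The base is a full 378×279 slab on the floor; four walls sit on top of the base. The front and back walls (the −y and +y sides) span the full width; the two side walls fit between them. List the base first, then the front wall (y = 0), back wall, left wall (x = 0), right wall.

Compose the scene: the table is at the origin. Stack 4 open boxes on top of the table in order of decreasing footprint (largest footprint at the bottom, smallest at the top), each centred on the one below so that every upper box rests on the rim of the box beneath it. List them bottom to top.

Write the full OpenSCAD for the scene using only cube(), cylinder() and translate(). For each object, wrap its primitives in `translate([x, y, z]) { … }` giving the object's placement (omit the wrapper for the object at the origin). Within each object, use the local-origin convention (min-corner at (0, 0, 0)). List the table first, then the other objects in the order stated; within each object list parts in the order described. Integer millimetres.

translate([0, 0, 657]) cube([1220, 803, 26]);
translate([88, 88, 0]) cylinder(h = 657, r = 45);
translate([1132, 88, 0]) cylinder(h = 657, r = 45);
translate([88, 715, 0]) cylinder(h = 657, r = 45);
translate([1132, 715, 0]) cylinder(h = 657, r = 45);
translate([410, 246, 683]) {
  cube([400, 311, 9]);
  translate([0, 0, 9]) cube([400, 9, 284]);
  translate([0, 302, 9]) cube([400, 9, 284]);
  translate([0, 9, 9]) cube([9, 293, 284]);
  translate([391, 9, 9]) cube([9, 293, 284]);
}
translate([418, 252, 976]) {
  cube([384, 299, 13]);
  translate([0, 0, 13]) cube([384, 13, 114]);
  translate([0, 286, 13]) cube([384, 13, 114]);
  translate([0, 13, 13]) cube([13, 273, 114]);
  translate([371, 13, 13]) cube([13, 273, 114]);
}
translate([419, 261, 1103]) {
  cube([382, 281, 10]);
  translate([0, 0, 10]) cube([382, 10, 126]);
  translate([0, 271, 10]) cube([382, 10, 126]);
  translate([0, 10, 10]) cube([10, 261, 126]);
  translate([372, 10, 10]) cube([10, 261, 126]);
}
translate([421, 262, 1239]) {
  cube([378, 279, 12]);
  translate([0, 0, 12]) cube([378, 12, 282]);
  translate([0, 267, 12]) cube([378, 12, 282]);
  translate([0, 12, 12]) cube([12, 255, 282]);
  translate([366, 12, 12]) cube([12, 255, 282]);
}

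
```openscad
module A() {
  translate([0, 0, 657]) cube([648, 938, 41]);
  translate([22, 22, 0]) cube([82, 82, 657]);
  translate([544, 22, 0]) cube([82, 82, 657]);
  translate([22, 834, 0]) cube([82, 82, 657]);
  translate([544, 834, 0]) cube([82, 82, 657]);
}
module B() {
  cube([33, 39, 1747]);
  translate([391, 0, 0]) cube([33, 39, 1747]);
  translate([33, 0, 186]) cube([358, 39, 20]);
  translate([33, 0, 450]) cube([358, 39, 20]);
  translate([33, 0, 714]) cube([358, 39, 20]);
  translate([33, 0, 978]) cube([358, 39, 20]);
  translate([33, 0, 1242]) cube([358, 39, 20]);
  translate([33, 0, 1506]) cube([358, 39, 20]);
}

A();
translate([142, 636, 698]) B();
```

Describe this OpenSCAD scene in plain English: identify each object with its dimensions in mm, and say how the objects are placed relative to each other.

A is a table: top 648 mm (x) × 938 mm (y), 41 mm thick, upper face at z = 698 mm, on four 82×82 mm square legs, each inset 22 mm from the nearest pair of top edges, running from z = 0 to the bottom of the top.

B is a wooden ladder with two side rails of 33×39 mm section and 1747 mm height, set 424 mm apart overall. Between them run 6 rectangular rungs (39 mm deep, 20 mm thick), front faces flush with the rails' −y face. The bottom of the first rung is 186 mm above the floor and each subsequent rung is 264 mm higher than the one below.

The ladder is on top of the table.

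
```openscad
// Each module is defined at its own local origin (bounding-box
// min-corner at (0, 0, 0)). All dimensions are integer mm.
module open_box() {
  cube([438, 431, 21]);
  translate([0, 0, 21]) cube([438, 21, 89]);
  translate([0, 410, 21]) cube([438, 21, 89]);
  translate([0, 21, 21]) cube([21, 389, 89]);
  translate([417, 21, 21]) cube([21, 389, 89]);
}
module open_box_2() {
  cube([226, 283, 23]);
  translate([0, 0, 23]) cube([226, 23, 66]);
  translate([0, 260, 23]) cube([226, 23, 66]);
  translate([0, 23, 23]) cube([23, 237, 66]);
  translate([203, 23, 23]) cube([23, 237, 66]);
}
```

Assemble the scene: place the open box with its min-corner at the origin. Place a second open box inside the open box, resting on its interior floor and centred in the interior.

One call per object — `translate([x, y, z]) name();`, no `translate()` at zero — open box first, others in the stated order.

open_box();
translate([106, 74, 21]) open_box_2();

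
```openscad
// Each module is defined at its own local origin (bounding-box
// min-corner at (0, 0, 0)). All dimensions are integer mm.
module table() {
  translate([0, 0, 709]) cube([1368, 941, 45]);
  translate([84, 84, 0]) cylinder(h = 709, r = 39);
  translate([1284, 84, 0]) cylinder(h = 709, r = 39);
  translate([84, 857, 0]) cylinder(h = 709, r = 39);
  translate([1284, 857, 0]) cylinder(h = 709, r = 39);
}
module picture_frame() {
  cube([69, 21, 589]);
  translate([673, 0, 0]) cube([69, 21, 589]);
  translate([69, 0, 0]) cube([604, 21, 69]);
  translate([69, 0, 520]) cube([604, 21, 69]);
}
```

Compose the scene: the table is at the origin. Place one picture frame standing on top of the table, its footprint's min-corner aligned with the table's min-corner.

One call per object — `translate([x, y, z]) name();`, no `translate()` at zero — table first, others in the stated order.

table();
translate([0, 0, 754]) picture_frame();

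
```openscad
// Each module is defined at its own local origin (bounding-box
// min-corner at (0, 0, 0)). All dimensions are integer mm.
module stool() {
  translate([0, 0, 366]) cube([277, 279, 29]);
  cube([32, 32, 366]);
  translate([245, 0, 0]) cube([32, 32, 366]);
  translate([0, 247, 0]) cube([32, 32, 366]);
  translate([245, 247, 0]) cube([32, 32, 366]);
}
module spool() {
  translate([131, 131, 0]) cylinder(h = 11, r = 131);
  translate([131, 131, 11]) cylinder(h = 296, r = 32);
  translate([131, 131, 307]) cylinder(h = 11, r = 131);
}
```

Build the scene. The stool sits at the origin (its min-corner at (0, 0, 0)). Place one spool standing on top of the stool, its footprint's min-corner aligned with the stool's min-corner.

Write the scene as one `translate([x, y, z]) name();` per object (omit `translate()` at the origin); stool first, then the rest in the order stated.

stool();
translate([0, 0, 395]) spool();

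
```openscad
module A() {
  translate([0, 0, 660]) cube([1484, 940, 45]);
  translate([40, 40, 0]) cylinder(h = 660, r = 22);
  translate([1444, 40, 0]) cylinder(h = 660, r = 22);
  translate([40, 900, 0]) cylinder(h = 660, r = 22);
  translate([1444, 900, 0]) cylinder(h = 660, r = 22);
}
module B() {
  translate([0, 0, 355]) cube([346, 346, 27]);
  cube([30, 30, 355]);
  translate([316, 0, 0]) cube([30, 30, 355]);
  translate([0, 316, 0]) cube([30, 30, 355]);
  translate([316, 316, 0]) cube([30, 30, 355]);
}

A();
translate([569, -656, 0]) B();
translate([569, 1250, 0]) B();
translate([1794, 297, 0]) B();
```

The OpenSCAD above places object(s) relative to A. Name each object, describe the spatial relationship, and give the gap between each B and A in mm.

Each stool's nearest face is 310 mm from the table's bounding box.

A is a table. B is a stool. Three stools sit around the table at the −y, +y, +x sides. The gap between each stool and the table is 310 mm.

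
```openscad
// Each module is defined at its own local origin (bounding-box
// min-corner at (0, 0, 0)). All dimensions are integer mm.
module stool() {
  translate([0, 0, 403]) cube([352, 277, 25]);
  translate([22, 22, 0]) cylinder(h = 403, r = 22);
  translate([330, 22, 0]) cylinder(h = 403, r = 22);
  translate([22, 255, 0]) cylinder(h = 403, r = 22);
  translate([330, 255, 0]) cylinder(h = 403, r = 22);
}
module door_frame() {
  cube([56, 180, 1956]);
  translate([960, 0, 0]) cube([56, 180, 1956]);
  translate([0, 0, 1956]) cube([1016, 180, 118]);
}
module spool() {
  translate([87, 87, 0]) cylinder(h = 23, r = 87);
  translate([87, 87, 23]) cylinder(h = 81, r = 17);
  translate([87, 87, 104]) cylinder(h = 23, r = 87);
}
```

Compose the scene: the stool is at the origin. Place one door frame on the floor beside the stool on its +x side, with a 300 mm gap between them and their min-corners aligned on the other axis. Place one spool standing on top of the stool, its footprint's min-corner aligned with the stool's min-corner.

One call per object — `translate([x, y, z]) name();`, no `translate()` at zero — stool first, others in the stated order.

stool();
translate([652, 0, 0]) door_frame();
translate([0, 0, 428]) spool();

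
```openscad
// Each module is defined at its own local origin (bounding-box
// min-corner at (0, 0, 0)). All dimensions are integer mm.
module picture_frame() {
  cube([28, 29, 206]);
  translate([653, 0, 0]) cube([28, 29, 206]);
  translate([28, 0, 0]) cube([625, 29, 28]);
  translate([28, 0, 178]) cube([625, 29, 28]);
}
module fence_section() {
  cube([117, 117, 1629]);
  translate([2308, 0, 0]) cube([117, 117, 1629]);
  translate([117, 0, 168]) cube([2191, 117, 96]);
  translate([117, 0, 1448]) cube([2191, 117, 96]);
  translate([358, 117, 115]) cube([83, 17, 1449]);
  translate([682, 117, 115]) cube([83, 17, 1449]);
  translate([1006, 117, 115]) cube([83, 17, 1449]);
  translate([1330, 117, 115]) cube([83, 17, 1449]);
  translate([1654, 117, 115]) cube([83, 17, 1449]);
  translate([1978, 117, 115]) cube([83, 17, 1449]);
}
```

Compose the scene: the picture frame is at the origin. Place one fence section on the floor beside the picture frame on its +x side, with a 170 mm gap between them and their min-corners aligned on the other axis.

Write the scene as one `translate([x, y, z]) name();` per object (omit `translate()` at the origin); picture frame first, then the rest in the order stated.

picture_frame();
translate([851, 0, 0]) fence_section();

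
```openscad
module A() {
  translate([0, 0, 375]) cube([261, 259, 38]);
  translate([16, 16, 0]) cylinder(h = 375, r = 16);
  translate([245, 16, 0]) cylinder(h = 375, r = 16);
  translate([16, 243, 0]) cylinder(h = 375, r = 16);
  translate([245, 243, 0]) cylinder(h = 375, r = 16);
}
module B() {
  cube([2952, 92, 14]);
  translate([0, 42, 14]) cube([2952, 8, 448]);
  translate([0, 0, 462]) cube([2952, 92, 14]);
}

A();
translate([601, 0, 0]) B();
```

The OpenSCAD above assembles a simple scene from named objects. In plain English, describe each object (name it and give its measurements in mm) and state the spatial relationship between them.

A is a simple wooden stool: a rectangular seat 261 mm (x) by 259 mm (y), 38 mm thick, top face at z = 413 mm, on four round legs, each 32 mm in diameter. The legs rest on z = 0, each leg's axis is inset half a diameter from the nearest pair of seat edges (so the leg's bounding box is flush with the corner).

B is an I-beam lying along x, 2952 mm long. Overall section height 476 mm. Two flanges 92 mm wide (y) and 14 mm thick, one on the floor and one at the top; a web 8 mm thick runs between them, centred on the flange width.

The I-beam is on the floor beside the stool on its +x side.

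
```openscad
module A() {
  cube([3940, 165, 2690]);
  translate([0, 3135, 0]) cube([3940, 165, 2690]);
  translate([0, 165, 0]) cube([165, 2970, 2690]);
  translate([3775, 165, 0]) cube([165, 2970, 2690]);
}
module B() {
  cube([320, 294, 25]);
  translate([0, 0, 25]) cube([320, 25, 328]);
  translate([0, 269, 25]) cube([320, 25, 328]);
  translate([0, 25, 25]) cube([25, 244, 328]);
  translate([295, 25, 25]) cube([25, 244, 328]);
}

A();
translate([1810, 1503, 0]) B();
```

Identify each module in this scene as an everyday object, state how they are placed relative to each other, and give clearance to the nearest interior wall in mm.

Clearances: x = 1645, y = 1338; minimum 1338 mm.

A is a house frame. B is an open box. The open box sits inside the house frame, centred. The clearance to the nearest interior wall is 1338 mm.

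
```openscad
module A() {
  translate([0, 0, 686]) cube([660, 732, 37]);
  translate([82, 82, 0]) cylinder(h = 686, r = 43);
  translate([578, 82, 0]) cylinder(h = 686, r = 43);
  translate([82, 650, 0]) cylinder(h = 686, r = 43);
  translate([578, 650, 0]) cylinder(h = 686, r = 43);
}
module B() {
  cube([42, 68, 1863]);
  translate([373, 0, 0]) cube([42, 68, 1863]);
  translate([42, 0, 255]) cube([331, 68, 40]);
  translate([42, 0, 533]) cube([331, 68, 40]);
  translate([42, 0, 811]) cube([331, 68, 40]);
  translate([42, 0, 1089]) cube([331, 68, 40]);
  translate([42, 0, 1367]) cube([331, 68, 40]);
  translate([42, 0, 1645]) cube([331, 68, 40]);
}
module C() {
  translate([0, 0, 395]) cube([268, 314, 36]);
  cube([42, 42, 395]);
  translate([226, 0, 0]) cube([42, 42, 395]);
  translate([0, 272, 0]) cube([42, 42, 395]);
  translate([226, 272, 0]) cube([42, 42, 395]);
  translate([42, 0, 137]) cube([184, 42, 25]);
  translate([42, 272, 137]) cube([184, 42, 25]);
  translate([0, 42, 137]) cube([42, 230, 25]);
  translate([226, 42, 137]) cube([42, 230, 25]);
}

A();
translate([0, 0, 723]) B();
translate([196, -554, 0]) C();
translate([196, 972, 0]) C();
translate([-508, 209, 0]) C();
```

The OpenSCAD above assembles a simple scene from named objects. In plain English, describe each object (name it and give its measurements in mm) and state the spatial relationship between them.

A is a table with a 660×732 mm rectangular top, 37 mm thick, top surface at z = 723 mm, supported by four round legs of 86 mm diameter, each leg's bounding box inset 39 mm from the nearest pair of top edges, running from the floor.

B is a straight ladder. Two 42×68 mm vertical rails, 1863 mm tall, stand 415 mm apart (outside-to-outside) with their front faces coplanar on the −y side. 6 rungs, each 68 mm deep and 40 mm tall, span between the inner faces of the rails, front faces flush with the rails. The lowest rung's underside is at z = 255 mm and rungs are spaced 278 mm apart (underside to underside).

C is a four-legged stool. The seat is a 268×314×36 mm slab whose top surface is at z = 431 mm; four square legs, each 42×42 mm in cross-section, run from the floor (z = 0) to the underside of the seat, each flush with a corner of the seat. Four stretchers, 42 mm wide and 25 mm tall, connect adjacent legs with their undersides at z = 137 mm, each running between the inner faces of the legs it joins and aligned with the legs' outer faces on the other axis.

The ladder is on top of the table. Three stools sit around the table at the −y, +y, −x sides.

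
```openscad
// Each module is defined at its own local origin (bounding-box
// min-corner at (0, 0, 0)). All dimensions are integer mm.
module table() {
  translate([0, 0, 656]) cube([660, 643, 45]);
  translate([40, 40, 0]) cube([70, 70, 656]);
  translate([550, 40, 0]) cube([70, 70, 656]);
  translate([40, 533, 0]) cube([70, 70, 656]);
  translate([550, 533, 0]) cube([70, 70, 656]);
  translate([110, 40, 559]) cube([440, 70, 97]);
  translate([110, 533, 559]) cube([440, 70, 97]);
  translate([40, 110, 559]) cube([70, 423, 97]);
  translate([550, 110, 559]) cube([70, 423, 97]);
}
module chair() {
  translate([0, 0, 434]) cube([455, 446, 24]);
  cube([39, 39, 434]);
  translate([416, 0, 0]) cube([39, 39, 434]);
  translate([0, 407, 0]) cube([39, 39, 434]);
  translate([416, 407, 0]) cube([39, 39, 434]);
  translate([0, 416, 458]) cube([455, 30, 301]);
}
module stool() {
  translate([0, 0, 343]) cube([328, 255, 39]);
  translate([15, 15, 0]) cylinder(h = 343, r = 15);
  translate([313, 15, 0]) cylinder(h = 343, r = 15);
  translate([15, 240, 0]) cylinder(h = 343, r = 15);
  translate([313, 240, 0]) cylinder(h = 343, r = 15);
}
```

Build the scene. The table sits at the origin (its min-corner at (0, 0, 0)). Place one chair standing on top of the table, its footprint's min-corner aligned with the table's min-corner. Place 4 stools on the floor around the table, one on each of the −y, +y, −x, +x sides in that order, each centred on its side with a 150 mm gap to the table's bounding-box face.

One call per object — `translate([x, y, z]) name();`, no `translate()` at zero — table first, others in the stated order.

table();
translate([0, 0, 701]) chair();
translate([166, -405, 0]) stool();
translate([166, 793, 0]) stool();
translate([-478, 194, 0]) stool();
translate([810, 194, 0]) stool();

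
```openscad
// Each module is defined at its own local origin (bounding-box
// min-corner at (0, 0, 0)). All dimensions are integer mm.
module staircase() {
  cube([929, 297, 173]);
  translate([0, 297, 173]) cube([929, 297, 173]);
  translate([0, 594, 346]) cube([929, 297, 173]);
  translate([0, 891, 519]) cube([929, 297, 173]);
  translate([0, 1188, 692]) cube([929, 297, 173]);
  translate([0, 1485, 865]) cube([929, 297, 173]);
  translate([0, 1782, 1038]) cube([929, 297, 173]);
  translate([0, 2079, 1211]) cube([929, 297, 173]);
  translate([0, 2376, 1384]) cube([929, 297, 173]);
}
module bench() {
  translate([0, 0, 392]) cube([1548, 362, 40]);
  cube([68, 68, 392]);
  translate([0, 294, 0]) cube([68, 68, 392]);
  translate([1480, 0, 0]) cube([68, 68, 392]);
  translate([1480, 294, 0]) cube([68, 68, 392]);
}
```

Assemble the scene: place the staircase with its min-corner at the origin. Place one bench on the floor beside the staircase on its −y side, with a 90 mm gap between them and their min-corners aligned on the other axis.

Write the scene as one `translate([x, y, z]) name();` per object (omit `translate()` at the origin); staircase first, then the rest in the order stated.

staircase();
translate([0, -452, 0]) bench();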